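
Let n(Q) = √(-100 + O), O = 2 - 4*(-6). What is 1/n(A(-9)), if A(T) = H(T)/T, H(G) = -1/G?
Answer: -I*√74/74 ≈ -0.11625*I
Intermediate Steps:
O = 26 (O = 2 + 24 = 26)
A(T) = -1/T² (A(T) = (-1/T)/T = -1/T²)
n(Q) = I*√74 (n(Q) = √(-100 + 26) = √(-74) = I*√74)
1/n(A(-9)) = 1/(I*√74) = -I*√74/74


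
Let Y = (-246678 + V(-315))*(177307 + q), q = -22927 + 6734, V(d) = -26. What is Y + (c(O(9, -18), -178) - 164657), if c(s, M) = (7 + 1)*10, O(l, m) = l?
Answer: -39747632833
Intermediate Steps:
c(s, M) = 80 (c(s, M) = 8*10 = 80)
q = -16193
Y = -39747468256 (Y = (-246678 - 26)*(177307 - 16193) = -246704*161114 = -39747468256)
Y + (c(O(9, -18), -178) - 164657) = -39747468256 + (80 - 164657) = -39747468256 - 164577 = -39747632833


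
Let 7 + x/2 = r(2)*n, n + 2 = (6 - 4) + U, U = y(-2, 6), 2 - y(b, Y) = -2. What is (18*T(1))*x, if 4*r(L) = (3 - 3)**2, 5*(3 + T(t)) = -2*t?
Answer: 4284/5 ≈ 856.80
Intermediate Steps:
y(b, Y) = 4 (y(b, Y) = 2 - 1*(-2) = 2 + 2 = 4)
T(t) = -3 - 2*t/5 (T(t) = -3 + (-2*t)/5 = -3 - 2*t/5)
U = 4
r(L) = 0 (r(L) = (3 - 3)**2/4 = (1/4)*0**2 = (1/4)*0 = 0)
n = 4 (n = -2 + ((6 - 4) + 4) = -2 + (2 + 4) = -2 + 6 = 4)
x = -14 (x = -14 + 2*(0*4) = -14 + 2*0 = -14 + 0 = -14)
(18*T(1))*x = (18*(-3 - 2/5*1))*(-14) = (18*(-3 - 2/5))*(-14) = (18*(-17/5))*(-14) = -306/5*(-14) = 4284/5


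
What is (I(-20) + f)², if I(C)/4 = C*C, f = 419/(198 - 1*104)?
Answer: 22746370761/8836 ≈ 2.5743e+6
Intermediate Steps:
f = 419/94 (f = 419/(198 - 104) = 419/94 ≈ 4.4574)
I(C) = 4*C² (I(C) = 4*(C*C) = 4*C²)
(I(-20) + f)² = (4*(-20)² + 419/94)² = (4*400 + 419/94)² = (1600 + 419/94)² = (150819/94)² = 22746370761/8836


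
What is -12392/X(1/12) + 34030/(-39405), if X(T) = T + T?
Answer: -585974918/7881 ≈ -74353.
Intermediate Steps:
X(T) = 2*T
-12392/X(1/12) + 34030/(-39405) = -12392/(2/12) + 34030/(-39405) = -12392/(2*(1/12)) + 34030*(-1/39405) = -12392/1/6 - 6806/7881 = -12392*6 - 6806/7881 = -74352 - 6806/7881 = -585974918/7881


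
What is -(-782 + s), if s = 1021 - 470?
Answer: 231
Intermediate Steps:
s = 551
-(-782 + s) = -(-782 + 551) = -1*(-231) = 231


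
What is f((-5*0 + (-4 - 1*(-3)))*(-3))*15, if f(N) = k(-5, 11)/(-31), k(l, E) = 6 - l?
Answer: -165/31 ≈ -5.3226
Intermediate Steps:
f(N) = -11/31 (f(N) = (6 - 1*(-5))/(-31) = (6 + 5)*(-1/31) = 11*(-1/31) = -11/31)
f((-5*0 + (-4 - 1*(-3)))*(-3))*15 = -11/31*15 = -165/31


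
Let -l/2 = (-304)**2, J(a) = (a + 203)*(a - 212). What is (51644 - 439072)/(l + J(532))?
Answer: -96857/12592 ≈ -7.6919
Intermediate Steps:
J(a) = (-212 + a)*(203 + a) (J(a) = (203 + a)*(-212 + a) = (-212 + a)*(203 + a))
l = -184832 (l = -2*(-304)**2 = -2*92416 = -184832)
(51644 - 439072)/(l + J(532)) = (51644 - 439072)/(-184832 + (-43036 + 532**2 - 9*532)) = -387428/(-184832 + (-43036 + 283024 - 4788)) = -387428/(-184832 + 235200) = -387428/50368 = -387428*1/50368 = -96857/12592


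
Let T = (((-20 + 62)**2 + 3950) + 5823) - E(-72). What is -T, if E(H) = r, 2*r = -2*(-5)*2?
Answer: -11527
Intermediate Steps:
r = 10 (r = (-2*(-5)*2)/2 = (10*2)/2 = (1/2)*20 = 10)
E(H) = 10
T = 11527 (T = (((-20 + 62)**2 + 3950) + 5823) - 1*10 = ((42**2 + 3950) + 5823) - 10 = ((1764 + 3950) + 5823) - 10 = (5714 + 5823) - 10 = 11537 - 10 = 11527)
-T = -1*11527 = -11527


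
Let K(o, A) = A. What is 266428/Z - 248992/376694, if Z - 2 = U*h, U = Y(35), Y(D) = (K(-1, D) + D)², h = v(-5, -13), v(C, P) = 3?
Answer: 24175287162/1384538797 ≈ 17.461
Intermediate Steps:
h = 3
Y(D) = 4*D² (Y(D) = (D + D)² = (2*D)² = 4*D²)
U = 4900 (U = 4*35² = 4*1225 = 4900)
Z = 14702 (Z = 2 + 4900*3 = 2 + 14700 = 14702)
266428/Z - 248992/376694 = 266428/14702 - 248992/376694 = 266428*(1/14702) - 248992*1/376694 = 133214/7351 - 124496/188347 = 24175287162/1384538797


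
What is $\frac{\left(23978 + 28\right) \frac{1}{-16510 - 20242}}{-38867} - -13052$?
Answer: $\frac{9321999347587}{714219992} \approx 13052.0$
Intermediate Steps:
$\frac{\left(23978 + 28\right) \frac{1}{-16510 - 20242}}{-38867} - -13052 = \frac{24006}{-36752} \left(- \frac{1}{38867}\right) + 13052 = 24006 \left(- \frac{1}{36752}\right) \left(- \frac{1}{38867}\right) + 13052 = \left(- \frac{12003}{18376}\right) \left(- \frac{1}{38867}\right) + 13052 = \frac{12003}{714219992} + 13052 = \frac{9321999347587}{714219992}$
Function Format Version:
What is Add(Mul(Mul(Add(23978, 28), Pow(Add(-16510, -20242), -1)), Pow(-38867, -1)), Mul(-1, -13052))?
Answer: Rational(9321999347587, 714219992) ≈ 13052.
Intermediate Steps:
Add(Mul(Mul(Add(23978, 28), Pow(Add(-16510, -20242), -1)), Pow(-38867, -1)), Mul(-1, -13052)) = Add(Mul(Mul(24006, Pow(-36752, -1)), Rational(-1, 38867)), 13052) = Add(Mul(Mul(24006, Rational(-1, 36752)), Rational(-1, 38867)), 13052) = Add(Mul(Rational(-12003, 18376), Rational(-1, 38867)), 13052) = Add(Rational(12003, 714219992), 13052) = Rational(9321999347587, 714219992)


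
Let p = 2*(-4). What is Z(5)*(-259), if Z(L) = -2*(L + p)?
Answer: -1554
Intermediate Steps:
p = -8
Z(L) = 16 - 2*L (Z(L) = -2*(L - 8) = -2*(-8 + L) = 16 - 2*L)
Z(5)*(-259) = (16 - 2*5)*(-259) = (16 - 10)*(-259) = 6*(-259) = -1554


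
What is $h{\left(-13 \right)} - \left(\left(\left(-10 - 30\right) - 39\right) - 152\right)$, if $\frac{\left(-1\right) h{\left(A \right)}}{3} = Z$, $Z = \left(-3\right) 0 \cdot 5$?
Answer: $231$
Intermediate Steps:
$Z = 0$ ($Z = 0 \cdot 5 = 0$)
$h{\left(A \right)} = 0$ ($h{\left(A \right)} = \left(-3\right) 0 = 0$)
$h{\left(-13 \right)} - \left(\left(\left(-10 - 30\right) - 39\right) - 152\right) = 0 - \left(\left(\left(-10 - 30\right) - 39\right) - 152\right) = 0 - \left(\left(-40 - 39\right) - 152\right) = 0 - \left(-79 - 152\right) = 0 - -231 = 0 + 231 = 231$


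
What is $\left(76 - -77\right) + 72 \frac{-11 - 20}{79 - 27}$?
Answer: $\frac{1431}{13} \approx 110.08$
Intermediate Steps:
$\left(76 - -77\right) + 72 \frac{-11 - 20}{79 - 27} = \left(76 + 77\right) + 72 \left(- \frac{31}{52}\right) = 153 + 72 \left(\left(-31\right) \frac{1}{52}\right) = 153 + 72 \left(- \frac{31}{52}\right) = 153 - \frac{558}{13} = \frac{1431}{13}$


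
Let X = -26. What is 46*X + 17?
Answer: -1179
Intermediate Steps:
46*X + 17 = 46*(-26) + 17 = -1196 + 17 = -1179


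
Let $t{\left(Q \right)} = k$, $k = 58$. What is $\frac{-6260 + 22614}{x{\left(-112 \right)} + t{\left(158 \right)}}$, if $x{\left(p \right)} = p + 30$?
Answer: $- \frac{8177}{12} \approx -681.42$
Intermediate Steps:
$x{\left(p \right)} = 30 + p$
$t{\left(Q \right)} = 58$
$\frac{-6260 + 22614}{x{\left(-112 \right)} + t{\left(158 \right)}} = \frac{-6260 + 22614}{\left(30 - 112\right) + 58} = \frac{16354}{-82 + 58} = \frac{16354}{-24} = 16354 \left(- \frac{1}{24}\right) = - \frac{8177}{12}$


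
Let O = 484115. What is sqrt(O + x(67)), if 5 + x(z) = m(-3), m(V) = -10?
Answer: 10*sqrt(4841) ≈ 695.77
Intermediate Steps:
x(z) = -15 (x(z) = -5 - 10 = -15)
sqrt(O + x(67)) = sqrt(484115 - 15) = sqrt(484100) = 10*sqrt(4841)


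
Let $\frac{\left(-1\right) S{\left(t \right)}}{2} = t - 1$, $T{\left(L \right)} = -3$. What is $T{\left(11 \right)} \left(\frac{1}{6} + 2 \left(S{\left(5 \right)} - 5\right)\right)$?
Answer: $\frac{155}{2} \approx 77.5$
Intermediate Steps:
$S{\left(t \right)} = 2 - 2 t$ ($S{\left(t \right)} = - 2 \left(t - 1\right) = - 2 \left(-1 + t\right) = 2 - 2 t$)
$T{\left(11 \right)} \left(\frac{1}{6} + 2 \left(S{\left(5 \right)} - 5\right)\right) = - 3 \left(\frac{1}{6} + 2 \left(\left(2 - 10\right) - 5\right)\right) = - 3 \left(\frac{1}{6} + 2 \left(-8 - 5\right)\right) = - 3 \left(\frac{1}{6} + 2 \left(-13\right)\right) = - 3 \left(\frac{1}{6} - 26\right) = \left(-3\right) \left(- \frac{155}{6}\right) = \frac{155}{2}$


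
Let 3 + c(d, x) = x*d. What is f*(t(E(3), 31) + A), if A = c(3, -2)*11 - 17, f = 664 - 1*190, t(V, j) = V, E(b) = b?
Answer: -53562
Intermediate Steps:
c(d, x) = -3 + d*x (c(d, x) = -3 + x*d = -3 + d*x)
f = 474 (f = 664 - 190 = 474)
A = -116 (A = (-3 + 3*(-2))*11 - 17 = (-3 - 6)*11 - 17 = -9*11 - 17 = -99 - 17 = -116)
f*(t(E(3), 31) + A) = 474*(3 - 116) = 474*(-113) = -53562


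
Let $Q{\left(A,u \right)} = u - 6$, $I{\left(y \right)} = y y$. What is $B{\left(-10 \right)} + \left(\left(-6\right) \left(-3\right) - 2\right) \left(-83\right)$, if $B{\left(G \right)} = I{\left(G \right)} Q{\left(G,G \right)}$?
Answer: $-2928$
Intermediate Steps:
$I{\left(y \right)} = y^{2}$
$Q{\left(A,u \right)} = -6 + u$ ($Q{\left(A,u \right)} = u - 6 = -6 + u$)
$B{\left(G \right)} = G^{2} \left(-6 + G\right)$
$B{\left(-10 \right)} + \left(\left(-6\right) \left(-3\right) - 2\right) \left(-83\right) = \left(-10\right)^{2} \left(-6 - 10\right) + \left(\left(-6\right) \left(-3\right) - 2\right) \left(-83\right) = 100 \left(-16\right) + \left(18 - 2\right) \left(-83\right) = -1600 + 16 \left(-83\right) = -1600 - 1328 = -2928$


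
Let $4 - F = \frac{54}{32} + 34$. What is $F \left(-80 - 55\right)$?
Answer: $\frac{68445}{16} \approx 4277.8$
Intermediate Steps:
$F = - \frac{507}{16}$ ($F = 4 - \left(\frac{54}{32} + 34\right) = 4 - \left(54 \cdot \frac{1}{32} + 34\right) = 4 - \left(\frac{27}{16} + 34\right) = 4 - \frac{571}{16} = - \frac{507}{16} \approx -31.688$)
$F \left(-80 - 55\right) = - \frac{507 \left(-80 - 55\right)}{16} = \left(- \frac{507}{16}\right) \left(-135\right) = \frac{68445}{16}$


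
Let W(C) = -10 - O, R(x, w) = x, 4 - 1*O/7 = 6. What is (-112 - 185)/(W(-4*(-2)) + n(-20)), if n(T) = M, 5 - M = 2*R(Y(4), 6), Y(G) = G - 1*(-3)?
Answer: 297/5 ≈ 59.400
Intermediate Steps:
O = -14 (O = 28 - 7*6 = 28 - 42 = -14)
Y(G) = 3 + G (Y(G) = G + 3 = 3 + G)
M = -9 (M = 5 - 2*(3 + 4) = 5 - 2*7 = 5 - 1*14 = 5 - 14 = -9)
n(T) = -9
W(C) = 4 (W(C) = -10 - 1*(-14) = -10 + 14 = 4)
(-112 - 185)/(W(-4*(-2)) + n(-20)) = (-112 - 185)/(4 - 9) = -297/(-5) = -297*(-⅕) = 297/5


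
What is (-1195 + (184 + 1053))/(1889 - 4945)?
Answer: -21/1528 ≈ -0.013743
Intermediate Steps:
(-1195 + (184 + 1053))/(1889 - 4945) = (-1195 + 1237)/(-3056) = 42*(-1/3056) = -21/1528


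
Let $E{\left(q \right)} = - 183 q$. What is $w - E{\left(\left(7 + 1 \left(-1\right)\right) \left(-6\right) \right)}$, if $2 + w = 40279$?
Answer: $33689$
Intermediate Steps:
$w = 40277$ ($w = -2 + 40279 = 40277$)
$w - E{\left(\left(7 + 1 \left(-1\right)\right) \left(-6\right) \right)} = 40277 - - 183 \left(7 + 1 \left(-1\right)\right) \left(-6\right) = 40277 - - 183 \left(7 - 1\right) \left(-6\right) = 40277 - - 183 \cdot 6 \left(-6\right) = 40277 - \left(-183\right) \left(-36\right) = 40277 - 6588 = 33689$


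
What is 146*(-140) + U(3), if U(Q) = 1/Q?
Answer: -61319/3 ≈ -20440.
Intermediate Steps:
146*(-140) + U(3) = 146*(-140) + 1/3 = -20440 + ⅓ = -61319/3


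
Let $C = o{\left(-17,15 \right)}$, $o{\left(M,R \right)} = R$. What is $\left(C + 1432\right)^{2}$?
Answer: $2093809$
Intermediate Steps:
$C = 15$
$\left(C + 1432\right)^{2} = \left(15 + 1432\right)^{2} = 1447^{2} = 2093809$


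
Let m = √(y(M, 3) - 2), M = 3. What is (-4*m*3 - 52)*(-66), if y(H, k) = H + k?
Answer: 5016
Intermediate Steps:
m = 2 (m = √((3 + 3) - 2) = √(6 - 2) = √4 = 2)
(-4*m*3 - 52)*(-66) = (-4*2*3 - 52)*(-66) = (-8*3 - 52)*(-66) = (-24 - 52)*(-66) = -76*(-66) = 5016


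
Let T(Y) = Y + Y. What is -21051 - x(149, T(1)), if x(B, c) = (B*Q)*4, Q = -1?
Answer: -20455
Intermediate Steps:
T(Y) = 2*Y
x(B, c) = -4*B (x(B, c) = (B*(-1))*4 = -B*4 = -4*B)
-21051 - x(149, T(1)) = -21051 - (-4)*149 = -21051 - 1*(-596) = -21051 + 596 = -20455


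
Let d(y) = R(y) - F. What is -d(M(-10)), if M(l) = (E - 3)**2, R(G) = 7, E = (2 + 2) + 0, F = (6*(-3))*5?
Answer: -97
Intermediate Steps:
F = -90 (F = -18*5 = -90)
E = 4 (E = 4 + 0 = 4)
M(l) = 1 (M(l) = (4 - 3)**2 = 1**2 = 1)
d(y) = 97 (d(y) = 7 - 1*(-90) = 7 + 90 = 97)
-d(M(-10)) = -1*97 = -97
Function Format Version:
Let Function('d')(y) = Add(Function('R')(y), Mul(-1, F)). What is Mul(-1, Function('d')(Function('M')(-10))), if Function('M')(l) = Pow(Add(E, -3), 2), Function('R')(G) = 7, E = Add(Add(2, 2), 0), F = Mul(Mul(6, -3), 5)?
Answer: -97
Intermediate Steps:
F = -90 (F = Mul(-18, 5) = -90)
E = 4 (E = Add(4, 0) = 4)
Function('M')(l) = 1 (Function('M')(l) = Pow(Add(4, -3), 2) = Pow(1, 2) = 1)
Function('d')(y) = 97 (Function('d')(y) = Add(7, Mul(-1, -90)) = Add(7, 90) = 97)
Mul(-1, Function('d')(Function('M')(-10))) = Mul(-1, 97) = -97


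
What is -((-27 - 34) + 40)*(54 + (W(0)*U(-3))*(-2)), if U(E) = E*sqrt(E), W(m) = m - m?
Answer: 1134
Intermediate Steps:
W(m) = 0
U(E) = E**(3/2)
-((-27 - 34) + 40)*(54 + (W(0)*U(-3))*(-2)) = -((-27 - 34) + 40)*(54 + (0*(-3)**(3/2))*(-2)) = -(-61 + 40)*(54 + (0*(-3*I*sqrt(3)))*(-2)) = -(-21)*(54 + 0*(-2)) = -(-21)*(54 + 0) = -(-21)*54 = -1*(-1134) = 1134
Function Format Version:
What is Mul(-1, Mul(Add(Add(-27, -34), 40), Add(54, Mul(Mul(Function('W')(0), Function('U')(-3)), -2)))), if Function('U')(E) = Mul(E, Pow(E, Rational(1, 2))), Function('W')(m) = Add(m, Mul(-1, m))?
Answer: 1134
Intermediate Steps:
Function('W')(m) = 0
Function('U')(E) = Pow(E, Rational(3, 2))
Mul(-1, Mul(Add(Add(-27, -34), 40), Add(54, Mul(Mul(Function('W')(0), Function('U')(-3)), -2)))) = Mul(-1, Mul(Add(Add(-27, -34), 40), Add(54, Mul(Mul(0, Pow(-3, Rational(3, 2))), -2)))) = Mul(-1, Mul(Add(-61, 40), Add(54, Mul(Mul(0, Mul(-3, I, Pow(3, Rational(1, 2)))), -2)))) = Mul(-1, Mul(-21, Add(54, Mul(0, -2)))) = Mul(-1, Mul(-21, Add(54, 0))) = Mul(-1, Mul(-21, 54)) = Mul(-1, -1134) = 1134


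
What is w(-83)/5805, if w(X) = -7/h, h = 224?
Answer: -1/185760 ≈ -5.3833e-6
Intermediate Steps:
w(X) = -1/32 (w(X) = -7/224 = -7*1/224 = -1/32)
w(-83)/5805 = -1/32/5805 = -1/32*1/5805 = -1/185760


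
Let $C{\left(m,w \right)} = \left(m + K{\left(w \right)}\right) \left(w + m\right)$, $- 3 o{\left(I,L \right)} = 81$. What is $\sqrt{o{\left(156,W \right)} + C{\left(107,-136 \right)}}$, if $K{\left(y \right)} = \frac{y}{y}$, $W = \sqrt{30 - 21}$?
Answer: $9 i \sqrt{39} \approx 56.205 i$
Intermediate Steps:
$W = 3$ ($W = \sqrt{9} = 3$)
$o{\left(I,L \right)} = -27$ ($o{\left(I,L \right)} = \left(- \frac{1}{3}\right) 81 = -27$)
$K{\left(y \right)} = 1$
$C{\left(m,w \right)} = \left(1 + m\right) \left(m + w\right)$ ($C{\left(m,w \right)} = \left(m + 1\right) \left(w + m\right) = \left(1 + m\right) \left(m + w\right)$)
$\sqrt{o{\left(156,W \right)} + C{\left(107,-136 \right)}} = \sqrt{-27 + \left(107 - 136 + 107^{2} + 107 \left(-136\right)\right)} = \sqrt{-27 + \left(107 - 136 + 11449 - 14552\right)} = \sqrt{-27 - 3132} = \sqrt{-3159} = 9 i \sqrt{39}$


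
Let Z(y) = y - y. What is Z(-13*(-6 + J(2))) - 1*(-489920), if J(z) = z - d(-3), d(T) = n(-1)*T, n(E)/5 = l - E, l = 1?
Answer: 489920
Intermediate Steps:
n(E) = 5 - 5*E (n(E) = 5*(1 - E) = 5 - 5*E)
d(T) = 10*T (d(T) = (5 - 5*(-1))*T = (5 + 5)*T = 10*T)
J(z) = 30 + z (J(z) = z - 10*(-3) = z - 1*(-30) = z + 30 = 30 + z)
Z(y) = 0
Z(-13*(-6 + J(2))) - 1*(-489920) = 0 - 1*(-489920) = 0 + 489920 = 489920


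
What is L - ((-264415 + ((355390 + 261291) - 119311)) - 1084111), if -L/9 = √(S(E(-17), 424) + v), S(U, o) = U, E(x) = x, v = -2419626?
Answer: 851156 - 9*I*√2419643 ≈ 8.5116e+5 - 14000.0*I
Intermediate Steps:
L = -9*I*√2419643 (L = -9*√(-17 - 2419626) = -9*I*√2419643 ≈ -14000.0*I)
L - ((-264415 + ((355390 + 261291) - 119311)) - 1084111) = -9*I*√2419643 - ((-264415 + ((355390 + 261291) - 119311)) - 1084111) = -9*I*√2419643 - ((-264415 + (616681 - 119311)) - 1084111) = -9*I*√2419643 - ((-264415 + 497370) - 1084111) = -9*I*√2419643 - (232955 - 1084111) = -9*I*√2419643 - 1*(-851156) = -9*I*√2419643 + 851156 = 851156 - 9*I*√2419643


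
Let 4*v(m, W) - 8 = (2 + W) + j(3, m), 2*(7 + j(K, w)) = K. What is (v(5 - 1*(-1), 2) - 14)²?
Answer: 9801/64 ≈ 153.14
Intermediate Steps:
j(K, w) = -7 + K/2
v(m, W) = 9/8 + W/4 (v(m, W) = 2 + ((2 + W) + (-7 + (½)*3))/4 = 2 + ((2 + W) + (-7 + 3/2))/4 = 2 + ((2 + W) - 11/2)/4 = 2 + (-7/2 + W)/4 = 2 + (-7/8 + W/4) = 9/8 + W/4)
(v(5 - 1*(-1), 2) - 14)² = ((9/8 + (¼)*2) - 14)² = ((9/8 + ½) - 14)² = (13/8 - 14)² = (-99/8)² = 9801/64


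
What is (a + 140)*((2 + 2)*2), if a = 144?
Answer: 2272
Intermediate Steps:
(a + 140)*((2 + 2)*2) = (144 + 140)*((2 + 2)*2) = 284*(4*2) = 284*8 = 2272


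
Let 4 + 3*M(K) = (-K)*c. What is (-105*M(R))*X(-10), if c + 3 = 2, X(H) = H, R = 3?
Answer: -350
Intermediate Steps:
c = -1 (c = -3 + 2 = -1)
M(K) = -4/3 + K/3 (M(K) = -4/3 + (-K*(-1))/3 = -4/3 + K/3)
(-105*M(R))*X(-10) = -105*(-4/3 + (1/3)*3)*(-10) = -105*(-4/3 + 1)*(-10) = -105*(-1/3)*(-10) = 35*(-10) = -350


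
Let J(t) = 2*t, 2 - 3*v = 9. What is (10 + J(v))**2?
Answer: 256/9 ≈ 28.444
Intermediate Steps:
v = -7/3 (v = 2/3 - 1/3*9 = 2/3 - 3 = -7/3 ≈ -2.3333)
(10 + J(v))**2 = (10 + 2*(-7/3))**2 = (10 - 14/3)**2 = (16/3)**2 = 256/9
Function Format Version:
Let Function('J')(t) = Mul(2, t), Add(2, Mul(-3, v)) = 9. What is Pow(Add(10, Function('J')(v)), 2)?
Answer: Rational(256, 9) ≈ 28.444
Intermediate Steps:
v = Rational(-7, 3) (v = Add(Rational(2, 3), Mul(Rational(-1, 3), 9)) = Add(Rational(2, 3), -3) = Rational(-7, 3) ≈ -2.3333)
Pow(Add(10, Function('J')(v)), 2) = Pow(Add(10, Mul(2, Rational(-7, 3))), 2) = Pow(Add(10, Rational(-14, 3)), 2) = Pow(Rational(16, 3), 2) = Rational(256, 9)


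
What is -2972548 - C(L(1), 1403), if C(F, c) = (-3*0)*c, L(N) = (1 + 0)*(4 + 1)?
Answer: -2972548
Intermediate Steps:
L(N) = 5 (L(N) = 1*5 = 5)
C(F, c) = 0 (C(F, c) = 0*c = 0)
-2972548 - C(L(1), 1403) = -2972548 - 1*0 = -2972548 + 0 = -2972548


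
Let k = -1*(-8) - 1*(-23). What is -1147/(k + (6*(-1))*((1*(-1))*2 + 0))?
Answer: -1147/43 ≈ -26.674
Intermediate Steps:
k = 31 (k = 8 + 23 = 31)
-1147/(k + (6*(-1))*((1*(-1))*2 + 0)) = -1147/(31 + (6*(-1))*((1*(-1))*2 + 0)) = -1147/(31 - 6*(-1*2 + 0)) = -1147/(31 - 6*(-2 + 0)) = -1147/(31 - 6*(-2)) = -1147/(31 + 12) = -1147/43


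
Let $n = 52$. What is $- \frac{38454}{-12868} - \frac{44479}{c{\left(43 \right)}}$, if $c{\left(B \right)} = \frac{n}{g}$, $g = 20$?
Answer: $- \frac{1430639479}{83642} \approx -17104.0$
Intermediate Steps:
$c{\left(B \right)} = \frac{13}{5}$ ($c{\left(B \right)} = \frac{52}{20} = 52 \cdot \frac{1}{20} = \frac{13}{5}$)
$- \frac{38454}{-12868} - \frac{44479}{c{\left(43 \right)}} = - \frac{38454}{-12868} - \frac{44479}{\frac{13}{5}} = \left(-38454\right) \left(- \frac{1}{12868}\right) - 44479 \cdot \frac{5}{13} = \frac{19227}{6434} - \frac{222395}{13} = - \frac{1430639479}{83642}$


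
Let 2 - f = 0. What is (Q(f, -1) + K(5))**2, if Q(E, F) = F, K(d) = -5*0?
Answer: 1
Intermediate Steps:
K(d) = 0
f = 2 (f = 2 - 1*0 = 2 + 0 = 2)
(Q(f, -1) + K(5))**2 = (-1 + 0)**2 = (-1)**2 = 1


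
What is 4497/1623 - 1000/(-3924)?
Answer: 1605769/530721 ≈ 3.0256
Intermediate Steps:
4497/1623 - 1000/(-3924) = 4497*(1/1623) - 1000*(-1/3924) = 1499/541 + 250/981 = 1605769/530721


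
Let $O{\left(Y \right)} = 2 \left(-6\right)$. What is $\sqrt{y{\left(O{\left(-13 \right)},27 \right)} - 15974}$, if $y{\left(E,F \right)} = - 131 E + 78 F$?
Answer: $2 i \sqrt{3074} \approx 110.89 i$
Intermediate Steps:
$O{\left(Y \right)} = -12$
$\sqrt{y{\left(O{\left(-13 \right)},27 \right)} - 15974} = \sqrt{\left(\left(-131\right) \left(-12\right) + 78 \cdot 27\right) - 15974} = \sqrt{\left(1572 + 2106\right) - 15974} = \sqrt{3678 - 15974} = \sqrt{-12296} = 2 i \sqrt{3074}$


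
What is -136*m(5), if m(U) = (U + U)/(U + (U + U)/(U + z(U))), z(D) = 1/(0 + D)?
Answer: -1768/9 ≈ -196.44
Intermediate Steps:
z(D) = 1/D
m(U) = 2*U/(U + 2*U/(U + 1/U)) (m(U) = (U + U)/(U + (U + U)/(U + 1/U)) = (2*U)/(U + (2*U)/(U + 1/U)) = (2*U)/(U + 2*U/(U + 1/U)) = 2*U/(U + 2*U/(U + 1/U)))
-136*m(5) = -272*(1 + 5**2)/(1 + 5*(2 + 5)) = -272*(1 + 25)/(1 + 5*7) = -272*26/(1 + 35) = -272*26/36 = -136*13/9 = -1768/9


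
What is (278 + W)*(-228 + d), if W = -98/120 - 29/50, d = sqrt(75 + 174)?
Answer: -1576639/25 + 82981*sqrt(249)/300 ≈ -58701.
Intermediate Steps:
d = sqrt(249) ≈ 15.780
W = -419/300 (W = -98*1/120 - 29*1/50 = -49/60 - 29/50 = -419/300 ≈ -1.3967)
(278 + W)*(-228 + d) = (278 - 419/300)*(-228 + sqrt(249)) = 82981*(-228 + sqrt(249))/300 = -1576639/25 + 82981*sqrt(249)/300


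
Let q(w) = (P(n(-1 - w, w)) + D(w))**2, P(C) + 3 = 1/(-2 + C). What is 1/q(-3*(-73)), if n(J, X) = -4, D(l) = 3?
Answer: 36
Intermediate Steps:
P(C) = -3 + 1/(-2 + C)
q(w) = 1/36 (q(w) = ((7 - 3*(-4))/(-2 - 4) + 3)**2 = ((7 + 12)/(-6) + 3)**2 = (-1/6*19 + 3)**2 = (-19/6 + 3)**2 = (-1/6)**2 = 1/36)
1/q(-3*(-73)) = 1/(1/36) = 36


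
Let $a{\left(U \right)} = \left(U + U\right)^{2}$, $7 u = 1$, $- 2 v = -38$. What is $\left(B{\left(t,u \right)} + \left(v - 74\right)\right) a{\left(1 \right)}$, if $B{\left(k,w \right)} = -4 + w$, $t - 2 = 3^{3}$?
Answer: $- \frac{1648}{7} \approx -235.43$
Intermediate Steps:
$v = 19$ ($v = \left(- \frac{1}{2}\right) \left(-38\right) = 19$)
$u = \frac{1}{7}$ ($u = \frac{1}{7} \cdot 1 = \frac{1}{7} \approx 0.14286$)
$t = 29$ ($t = 2 + 3^{3} = 2 + 27 = 29$)
$a{\left(U \right)} = 4 U^{2}$ ($a{\left(U \right)} = \left(2 U\right)^{2} = 4 U^{2}$)
$\left(B{\left(t,u \right)} + \left(v - 74\right)\right) a{\left(1 \right)} = \left(\left(-4 + \frac{1}{7}\right) + \left(19 - 74\right)\right) 4 \cdot 1^{2} = \left(- \frac{27}{7} + \left(19 - 74\right)\right) 4 \cdot 1 = \left(- \frac{27}{7} - 55\right) 4 = \left(- \frac{412}{7}\right) 4 = - \frac{1648}{7}$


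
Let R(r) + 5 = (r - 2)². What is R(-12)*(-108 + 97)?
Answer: -2101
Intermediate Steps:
R(r) = -5 + (-2 + r)² (R(r) = -5 + (r - 2)² = -5 + (-2 + r)²)
R(-12)*(-108 + 97) = (-5 + (-2 - 12)²)*(-108 + 97) = (-5 + (-14)²)*(-11) = (-5 + 196)*(-11) = 191*(-11) = -2101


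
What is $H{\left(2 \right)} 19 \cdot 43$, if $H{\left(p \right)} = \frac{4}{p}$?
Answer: $1634$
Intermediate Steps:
$H{\left(2 \right)} 19 \cdot 43 = \frac{4}{2} \cdot 19 \cdot 43 = 4 \cdot \frac{1}{2} \cdot 19 \cdot 43 = 2 \cdot 19 \cdot 43 = 38 \cdot 43 = 1634$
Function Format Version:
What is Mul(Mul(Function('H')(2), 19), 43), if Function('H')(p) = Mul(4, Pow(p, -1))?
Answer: 1634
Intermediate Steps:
Mul(Mul(Function('H')(2), 19), 43) = Mul(Mul(Mul(4, Pow(2, -1)), 19), 43) = Mul(Mul(Mul(4, Rational(1, 2)), 19), 43) = Mul(Mul(2, 19), 43) = Mul(38, 43) = 1634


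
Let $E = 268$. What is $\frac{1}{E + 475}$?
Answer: $\frac{1}{743} \approx 0.0013459$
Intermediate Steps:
$\frac{1}{E + 475} = \frac{1}{268 + 475} = \frac{1}{743}$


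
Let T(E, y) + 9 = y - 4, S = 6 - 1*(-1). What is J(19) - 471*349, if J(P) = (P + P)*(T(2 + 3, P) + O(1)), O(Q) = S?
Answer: -163885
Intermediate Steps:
S = 7 (S = 6 + 1 = 7)
O(Q) = 7
T(E, y) = -13 + y (T(E, y) = -9 + (y - 4) = -9 + (-4 + y) = -13 + y)
J(P) = 2*P*(-6 + P) (J(P) = (P + P)*((-13 + P) + 7) = (2*P)*(-6 + P) = 2*P*(-6 + P))
J(19) - 471*349 = 2*19*(-6 + 19) - 471*349 = 2*19*13 - 164379 = 494 - 164379 = -163885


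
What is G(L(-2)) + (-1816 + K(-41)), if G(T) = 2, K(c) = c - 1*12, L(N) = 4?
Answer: -1867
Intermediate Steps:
K(c) = -12 + c (K(c) = c - 12 = -12 + c)
G(L(-2)) + (-1816 + K(-41)) = 2 + (-1816 + (-12 - 41)) = 2 + (-1816 - 53) = 2 - 1869 = -1867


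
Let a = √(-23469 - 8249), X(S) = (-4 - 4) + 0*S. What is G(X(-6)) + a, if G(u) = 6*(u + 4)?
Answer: -24 + I*√31718 ≈ -24.0 + 178.1*I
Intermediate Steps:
X(S) = -8 (X(S) = -8 + 0 = -8)
G(u) = 24 + 6*u (G(u) = 6*(4 + u) = 24 + 6*u)
a = I*√31718 (a = √(-31718) = I*√31718 ≈ 178.1*I)
G(X(-6)) + a = (24 + 6*(-8)) + I*√31718 = (24 - 48) + I*√31718 = -24 + I*√31718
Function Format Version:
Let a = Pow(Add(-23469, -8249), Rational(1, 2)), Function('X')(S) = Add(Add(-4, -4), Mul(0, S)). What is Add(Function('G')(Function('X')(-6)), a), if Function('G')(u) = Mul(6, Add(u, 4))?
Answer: Add(-24, Mul(I, Pow(31718, Rational(1, 2)))) ≈ Add(-24.000, Mul(178.10, I))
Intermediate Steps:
Function('X')(S) = -8 (Function('X')(S) = Add(-8, 0) = -8)
Function('G')(u) = Add(24, Mul(6, u)) (Function('G')(u) = Mul(6, Add(4, u)) = Add(24, Mul(6, u)))
a = Mul(I, Pow(31718, Rational(1, 2))) (a = Pow(-31718, Rational(1, 2)) = Mul(I, Pow(31718, Rational(1, 2))) ≈ Mul(178.10, I))
Add(Function('G')(Function('X')(-6)), a) = Add(Add(24, Mul(6, -8)), Mul(I, Pow(31718, Rational(1, 2)))) = Add(Add(24, -48), Mul(I, Pow(31718, Rational(1, 2)))) = Add(-24, Mul(I, Pow(31718, Rational(1, 2))))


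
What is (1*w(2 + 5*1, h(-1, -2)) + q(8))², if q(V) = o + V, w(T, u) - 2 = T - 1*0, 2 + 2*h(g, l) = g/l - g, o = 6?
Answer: 529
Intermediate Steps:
h(g, l) = -1 - g/2 + g/(2*l) (h(g, l) = -1 + (g/l - g)/2 = -1 + (-g + g/l)/2 = -1 + (-g/2 + g/(2*l)) = -1 - g/2 + g/(2*l))
w(T, u) = 2 + T (w(T, u) = 2 + (T - 1*0) = 2 + (T + 0) = 2 + T)
q(V) = 6 + V
(1*w(2 + 5*1, h(-1, -2)) + q(8))² = (1*(2 + (2 + 5*1)) + (6 + 8))² = (1*(2 + (2 + 5)) + 14)² = (1*(2 + 7) + 14)² = (1*9 + 14)² = (9 + 14)² = 23² = 529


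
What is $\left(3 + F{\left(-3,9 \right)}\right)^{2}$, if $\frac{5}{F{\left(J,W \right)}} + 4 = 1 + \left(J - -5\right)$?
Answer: $4$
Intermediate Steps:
$F{\left(J,W \right)} = \frac{5}{2 + J}$ ($F{\left(J,W \right)} = \frac{5}{-4 + \left(1 + \left(J - -5\right)\right)} = \frac{5}{-4 + \left(1 + \left(J + 5\right)\right)} = \frac{5}{-4 + \left(1 + \left(5 + J\right)\right)} = \frac{5}{-4 + \left(6 + J\right)} = \frac{5}{2 + J}$)
$\left(3 + F{\left(-3,9 \right)}\right)^{2} = \left(3 + \frac{5}{2 - 3}\right)^{2} = \left(3 + \frac{5}{-1}\right)^{2} = \left(3 + 5 \left(-1\right)\right)^{2} = \left(3 - 5\right)^{2} = \left(-2\right)^{2} = 4$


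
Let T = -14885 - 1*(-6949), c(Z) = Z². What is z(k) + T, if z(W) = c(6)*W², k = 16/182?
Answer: -65715712/8281 ≈ -7935.7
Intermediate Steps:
T = -7936 (T = -14885 + 6949 = -7936)
k = 8/91 (k = 16*(1/182) = 8/91 ≈ 0.087912)
z(W) = 36*W² (z(W) = 6²*W² = 36*W²)
z(k) + T = 36*(8/91)² - 7936 = 36*(64/8281) - 7936 = 2304/8281 - 7936 = -65715712/8281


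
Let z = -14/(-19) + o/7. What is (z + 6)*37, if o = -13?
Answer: 24013/133 ≈ 180.55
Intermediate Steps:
z = -149/133 (z = -14/(-19) - 13/7 = -14*(-1/19) - 13*⅐ = 14/19 - 13/7 = -149/133 ≈ -1.1203)
(z + 6)*37 = (-149/133 + 6)*37 = (649/133)*37 = 24013/133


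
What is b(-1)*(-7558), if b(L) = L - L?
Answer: 0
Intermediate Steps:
b(L) = 0
b(-1)*(-7558) = 0*(-7558) = 0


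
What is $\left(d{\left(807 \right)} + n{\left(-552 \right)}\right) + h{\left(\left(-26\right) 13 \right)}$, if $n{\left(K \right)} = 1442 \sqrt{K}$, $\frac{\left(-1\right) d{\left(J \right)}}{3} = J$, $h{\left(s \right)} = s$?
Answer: $-2759 + 2884 i \sqrt{138} \approx -2759.0 + 33879.0 i$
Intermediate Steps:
$d{\left(J \right)} = - 3 J$
$\left(d{\left(807 \right)} + n{\left(-552 \right)}\right) + h{\left(\left(-26\right) 13 \right)} = \left(\left(-3\right) 807 + 1442 \sqrt{-552}\right) - 338 = \left(-2421 + 1442 \cdot 2 i \sqrt{138}\right) - 338 = \left(-2421 + 2884 i \sqrt{138}\right) - 338 = -2759 + 2884 i \sqrt{138}$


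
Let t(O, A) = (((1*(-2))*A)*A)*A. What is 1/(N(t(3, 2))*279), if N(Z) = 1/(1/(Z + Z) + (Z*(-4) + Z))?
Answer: 1535/8928 ≈ 0.17193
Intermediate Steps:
t(O, A) = -2*A³ (t(O, A) = ((-2*A)*A)*A = (-2*A²)*A = -2*A³)
N(Z) = 1/(1/(2*Z) - 3*Z) (N(Z) = 1/(1/(2*Z) + (-4*Z + Z)) = 1/(1/(2*Z) - 3*Z))
1/(N(t(3, 2))*279) = 1/(-2*(-2*2³)/(-1 + 6*(-2*2³)²)*279) = 1/(-2*(-2*8)/(-1 + 6*(-2*8)²)*279) = 1/(-2*(-16)/(-1 + 6*(-16)²)*279) = 1/(-2*(-16)/(-1 + 6*256)*279) = 1/(-2*(-16)/(-1 + 1536)*279) = 1/(-2*(-16)/1535*279) = 1/(-2*(-16)*1/1535*279) = 1/((32/1535)*279) = 1/(8928/1535) = 1535/8928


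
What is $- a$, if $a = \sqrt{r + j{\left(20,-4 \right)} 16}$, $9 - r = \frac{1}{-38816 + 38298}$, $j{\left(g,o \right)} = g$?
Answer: $- \frac{\sqrt{88279114}}{518} \approx -18.138$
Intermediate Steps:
$r = \frac{4663}{518}$ ($r = 9 - \frac{1}{-38816 + 38298} = 9 - \frac{1}{-518} = 9 - - \frac{1}{518} = 9 + \frac{1}{518} = \frac{4663}{518} \approx 9.0019$)
$a = \frac{\sqrt{88279114}}{518}$ ($a = \sqrt{\frac{4663}{518} + 20 \cdot 16} = \sqrt{\frac{4663}{518} + 320} = \sqrt{\frac{170423}{518}} = \frac{\sqrt{88279114}}{518} \approx 18.138$)
$- a = - \frac{\sqrt{88279114}}{518}$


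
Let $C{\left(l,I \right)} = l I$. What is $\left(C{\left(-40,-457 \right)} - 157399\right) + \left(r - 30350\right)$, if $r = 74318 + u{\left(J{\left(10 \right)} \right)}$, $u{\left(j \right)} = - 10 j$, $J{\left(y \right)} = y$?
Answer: $-95251$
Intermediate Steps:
$r = 74218$ ($r = 74318 - 100 = 74218$)
$C{\left(l,I \right)} = I l$
$\left(C{\left(-40,-457 \right)} - 157399\right) + \left(r - 30350\right) = \left(\left(-457\right) \left(-40\right) - 157399\right) + \left(74218 - 30350\right) = \left(18280 - 157399\right) + \left(74218 - 30350\right) = -139119 + 43868 = -95251$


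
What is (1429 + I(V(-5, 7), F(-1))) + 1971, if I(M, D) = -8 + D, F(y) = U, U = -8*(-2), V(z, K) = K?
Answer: 3408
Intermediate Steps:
U = 16 (U = -2*(-8) = 16)
F(y) = 16
(1429 + I(V(-5, 7), F(-1))) + 1971 = (1429 + (-8 + 16)) + 1971 = (1429 + 8) + 1971 = 1437 + 1971 = 3408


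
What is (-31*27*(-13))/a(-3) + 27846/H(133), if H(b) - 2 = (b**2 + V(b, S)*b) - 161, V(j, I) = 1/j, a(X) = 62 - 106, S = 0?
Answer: -189529587/771364 ≈ -245.71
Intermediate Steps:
a(X) = -44
H(b) = -158 + b**2 (H(b) = 2 + ((b**2 + b/b) - 161) = 2 + ((b**2 + 1) - 161) = 2 + ((1 + b**2) - 161) = 2 + (-160 + b**2) = -158 + b**2)
(-31*27*(-13))/a(-3) + 27846/H(133) = (-31*27*(-13))/(-44) + 27846/(-158 + 133**2) = -837*(-13)*(-1/44) + 27846/(-158 + 17689) = 10881*(-1/44) + 27846/17531 = -10881/44 + 27846*(1/17531) = -10881/44 + 27846/17531 = -189529587/771364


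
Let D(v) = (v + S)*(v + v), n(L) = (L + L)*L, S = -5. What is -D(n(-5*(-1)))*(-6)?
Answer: 27000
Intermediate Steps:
n(L) = 2*L² (n(L) = (2*L)*L = 2*L²)
D(v) = 2*v*(-5 + v) (D(v) = (v - 5)*(v + v) = (-5 + v)*(2*v) = 2*v*(-5 + v))
-D(n(-5*(-1)))*(-6) = -2*2*(-5*(-1))²*(-5 + 2*(-5*(-1))²)*(-6) = -2*2*5²*(-5 + 2*5²)*(-6) = -2*2*25*(-5 + 2*25)*(-6) = -2*50*(-5 + 50)*(-6) = -2*50*45*(-6) = -1*4500*(-6) = -4500*(-6) = 27000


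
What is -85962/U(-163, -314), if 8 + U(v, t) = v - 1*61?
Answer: 42981/116 ≈ 370.53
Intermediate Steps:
U(v, t) = -69 + v (U(v, t) = -8 + (v - 1*61) = -8 + (v - 61) = -8 + (-61 + v) = -69 + v)
-85962/U(-163, -314) = -85962/(-69 - 163) = -85962/(-232) = -85962*(-1/232) = 42981/116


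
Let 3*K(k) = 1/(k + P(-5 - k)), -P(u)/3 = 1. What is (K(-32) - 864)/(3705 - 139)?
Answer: -90721/374430 ≈ -0.24229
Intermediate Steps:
P(u) = -3 (P(u) = -3*1 = -3)
K(k) = 1/(3*(-3 + k)) (K(k) = 1/(3*(k - 3)) = 1/(3*(-3 + k)))
(K(-32) - 864)/(3705 - 139) = (1/(3*(-3 - 32)) - 864)/(3705 - 139) = ((1/3)/(-35) - 864)/3566 = ((1/3)*(-1/35) - 864)*(1/3566) = (-1/105 - 864)*(1/3566) = -90721/105*1/3566 = -90721/374430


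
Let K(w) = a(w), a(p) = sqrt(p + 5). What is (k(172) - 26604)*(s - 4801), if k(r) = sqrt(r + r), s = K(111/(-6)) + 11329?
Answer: -3*(4352 + I*sqrt(6))*(13302 - sqrt(86)) ≈ -1.7355e+8 - 97681.0*I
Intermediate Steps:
a(p) = sqrt(5 + p)
K(w) = sqrt(5 + w)
s = 11329 + 3*I*sqrt(6)/2 (s = sqrt(5 + 111/(-6)) + 11329 = sqrt(5 + 111*(-1/6)) + 11329 = sqrt(5 - 37/2) + 11329 = sqrt(-27/2) + 11329 = 3*I*sqrt(6)/2 + 11329 = 11329 + 3*I*sqrt(6)/2 ≈ 11329.0 + 3.6742*I)
k(r) = sqrt(2)*sqrt(r) (k(r) = sqrt(2*r) = sqrt(2)*sqrt(r))
(k(172) - 26604)*(s - 4801) = (sqrt(2)*sqrt(172) - 26604)*((11329 + 3*I*sqrt(6)/2) - 4801) = (sqrt(2)*(2*sqrt(43)) - 26604)*(6528 + 3*I*sqrt(6)/2) = (2*sqrt(86) - 26604)*(6528 + 3*I*sqrt(6)/2) = (-26604 + 2*sqrt(86))*(6528 + 3*I*sqrt(6)/2)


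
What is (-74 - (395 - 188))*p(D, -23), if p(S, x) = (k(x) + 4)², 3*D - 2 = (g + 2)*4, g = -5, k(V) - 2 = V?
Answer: -81209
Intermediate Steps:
k(V) = 2 + V
D = -10/3 (D = ⅔ + ((-5 + 2)*4)/3 = ⅔ + (-3*4)/3 = ⅔ + (⅓)*(-12) = ⅔ - 4 = -10/3 ≈ -3.3333)
p(S, x) = (6 + x)² (p(S, x) = ((2 + x) + 4)² = (6 + x)²)
(-74 - (395 - 188))*p(D, -23) = (-74 - (395 - 188))*(6 - 23)² = (-74 - 1*207)*(-17)² = (-74 - 207)*289 = -281*289 = -81209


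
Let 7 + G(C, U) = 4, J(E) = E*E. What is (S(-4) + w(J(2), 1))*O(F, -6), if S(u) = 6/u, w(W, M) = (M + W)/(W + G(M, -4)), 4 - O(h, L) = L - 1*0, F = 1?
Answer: 35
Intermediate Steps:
J(E) = E**2
G(C, U) = -3 (G(C, U) = -7 + 4 = -3)
O(h, L) = 4 - L (O(h, L) = 4 - (L - 1*0) = 4 - (L + 0) = 4 - L)
w(W, M) = (M + W)/(-3 + W) (w(W, M) = (M + W)/(W - 3) = (M + W)/(-3 + W))
(S(-4) + w(J(2), 1))*O(F, -6) = (6/(-4) + (1 + 2**2)/(-3 + 2**2))*(4 - 1*(-6)) = (6*(-1/4) + (1 + 4)/(-3 + 4))*(4 + 6) = (-3/2 + 5/1)*10 = (-3/2 + 1*5)*10 = (-3/2 + 5)*10 = (7/2)*10 = 35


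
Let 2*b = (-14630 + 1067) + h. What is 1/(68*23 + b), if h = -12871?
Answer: -1/11653 ≈ -8.5815e-5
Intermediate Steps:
b = -13217 (b = ((-14630 + 1067) - 12871)/2 = (-13563 - 12871)/2 = (½)*(-26434) = -13217)
1/(68*23 + b) = 1/(68*23 - 13217) = 1/(1564 - 13217) = 1/(-11653) = -1/11653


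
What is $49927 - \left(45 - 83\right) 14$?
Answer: $50459$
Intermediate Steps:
$49927 - \left(45 - 83\right) 14 = 49927 - \left(-38\right) 14 = 49927 - -532 = 49927 + 532 = 50459$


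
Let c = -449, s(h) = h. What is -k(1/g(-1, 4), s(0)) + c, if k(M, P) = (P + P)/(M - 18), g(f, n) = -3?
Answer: -449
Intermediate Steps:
k(M, P) = 2*P/(-18 + M) (k(M, P) = (2*P)/(-18 + M) = 2*P/(-18 + M))
-k(1/g(-1, 4), s(0)) + c = -2*0/(-18 + 1/(-3)) - 449 = -2*0/(-18 - 1/3) - 449 = -2*0/(-55/3) - 449 = -2*0*(-3)/55 - 449 = -1*0 - 449 = 0 - 449 = -449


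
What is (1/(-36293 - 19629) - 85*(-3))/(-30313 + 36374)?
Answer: 14260109/338943242 ≈ 0.042072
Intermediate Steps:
(1/(-36293 - 19629) - 85*(-3))/(-30313 + 36374) = (1/(-55922) + 255)/6061 = (-1/55922 + 255)*(1/6061) = (14260109/55922)*(1/6061) = 14260109/338943242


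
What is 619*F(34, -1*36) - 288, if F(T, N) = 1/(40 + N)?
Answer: -533/4 ≈ -133.25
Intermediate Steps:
619*F(34, -1*36) - 288 = 619/(40 - 1*36) - 288 = 619/(40 - 36) - 288 = 619/4 - 288 = -533/4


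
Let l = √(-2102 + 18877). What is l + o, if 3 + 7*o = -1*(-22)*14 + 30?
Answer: 335/7 + 5*√671 ≈ 177.38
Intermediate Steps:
l = 5*√671 (l = √16775 = 5*√671 ≈ 129.52)
o = 335/7 (o = -3/7 + (-1*(-22)*14 + 30)/7 = -3/7 + (22*14 + 30)/7 = -3/7 + (308 + 30)/7 = -3/7 + (⅐)*338 = -3/7 + 338/7 = 335/7 ≈ 47.857)
l + o = 5*√671 + 335/7 = 335/7 + 5*√671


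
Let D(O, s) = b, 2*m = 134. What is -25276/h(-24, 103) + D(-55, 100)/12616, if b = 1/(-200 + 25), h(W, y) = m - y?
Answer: 13951088191/19870200 ≈ 702.11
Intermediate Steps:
m = 67 (m = (½)*134 = 67)
h(W, y) = 67 - y
b = -1/175 (b = 1/(-175) = -1/175 ≈ -0.0057143)
D(O, s) = -1/175
-25276/h(-24, 103) + D(-55, 100)/12616 = -25276/(67 - 1*103) - 1/175/12616 = -25276/(67 - 103) - 1/175*1/12616 = -25276/(-36) - 1/2207800 = -25276*(-1/36) - 1/2207800 = 6319/9 - 1/2207800 = 13951088191/19870200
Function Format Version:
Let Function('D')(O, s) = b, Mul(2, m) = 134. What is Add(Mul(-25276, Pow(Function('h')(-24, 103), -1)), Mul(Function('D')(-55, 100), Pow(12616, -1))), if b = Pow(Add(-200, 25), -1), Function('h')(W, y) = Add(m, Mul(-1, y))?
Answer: Rational(13951088191, 19870200) ≈ 702.11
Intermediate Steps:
m = 67 (m = Mul(Rational(1, 2), 134) = 67)
Function('h')(W, y) = Add(67, Mul(-1, y))
b = Rational(-1, 175) (b = Pow(-175, -1) = Rational(-1, 175) ≈ -0.0057143)
Function('D')(O, s) = Rational(-1, 175)
Add(Mul(-25276, Pow(Function('h')(-24, 103), -1)), Mul(Function('D')(-55, 100), Pow(12616, -1))) = Add(Mul(-25276, Pow(Add(67, Mul(-1, 103)), -1)), Mul(Rational(-1, 175), Pow(12616, -1))) = Add(Mul(-25276, Pow(Add(67, -103), -1)), Mul(Rational(-1, 175), Rational(1, 12616))) = Add(Mul(-25276, Pow(-36, -1)), Rational(-1, 2207800)) = Add(Mul(-25276, Rational(-1, 36)), Rational(-1, 2207800)) = Add(Rational(6319, 9), Rational(-1, 2207800)) = Rational(13951088191, 19870200)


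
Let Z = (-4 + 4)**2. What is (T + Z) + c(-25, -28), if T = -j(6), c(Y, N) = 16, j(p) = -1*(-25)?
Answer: -9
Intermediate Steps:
j(p) = 25
T = -25 (T = -1*25 = -25)
Z = 0 (Z = 0**2 = 0)
(T + Z) + c(-25, -28) = (-25 + 0) + 16 = -25 + 16 = -9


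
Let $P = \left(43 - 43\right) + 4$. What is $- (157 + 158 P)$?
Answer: $-789$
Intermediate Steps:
$P = 4$ ($P = 0 + 4 = 4$)
$- (157 + 158 P) = - (157 + 158 \cdot 4) = - (157 + 632) = \left(-1\right) 789 = -789$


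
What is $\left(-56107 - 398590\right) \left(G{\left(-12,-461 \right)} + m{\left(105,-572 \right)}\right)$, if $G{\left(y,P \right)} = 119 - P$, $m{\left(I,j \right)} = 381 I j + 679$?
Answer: $10404195329897$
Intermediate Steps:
$m{\left(I,j \right)} = 679 + 381 I j$ ($m{\left(I,j \right)} = 381 I j + 679 = 679 + 381 I j$)
$\left(-56107 - 398590\right) \left(G{\left(-12,-461 \right)} + m{\left(105,-572 \right)}\right) = \left(-56107 - 398590\right) \left(\left(119 - -461\right) + \left(679 + 381 \cdot 105 \left(-572\right)\right)\right) = - 454697 \left(\left(119 + 461\right) + \left(679 - 22882860\right)\right) = - 454697 \left(580 - 22882181\right) = \left(-454697\right) \left(-22881601\right) = 10404195329897$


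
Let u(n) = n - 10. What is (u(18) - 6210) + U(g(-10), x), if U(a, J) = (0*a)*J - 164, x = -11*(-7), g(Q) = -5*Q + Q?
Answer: -6366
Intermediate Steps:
g(Q) = -4*Q
u(n) = -10 + n
x = 77
U(a, J) = -164 (U(a, J) = 0*J - 164 = 0 - 164 = -164)
(u(18) - 6210) + U(g(-10), x) = ((-10 + 18) - 6210) - 164 = (8 - 6210) - 164 = -6202 - 164 = -6366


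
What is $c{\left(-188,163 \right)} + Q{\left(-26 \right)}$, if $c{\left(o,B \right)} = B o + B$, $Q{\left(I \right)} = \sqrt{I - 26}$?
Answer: $-30481 + 2 i \sqrt{13} \approx -30481.0 + 7.2111 i$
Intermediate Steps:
$Q{\left(I \right)} = \sqrt{-26 + I}$
$c{\left(o,B \right)} = B + B o$
$c{\left(-188,163 \right)} + Q{\left(-26 \right)} = 163 \left(1 - 188\right) + \sqrt{-26 - 26} = 163 \left(-187\right) + \sqrt{-52} = -30481 + 2 i \sqrt{13}$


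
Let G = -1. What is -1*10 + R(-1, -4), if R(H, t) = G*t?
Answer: -6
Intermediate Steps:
R(H, t) = -t
-1*10 + R(-1, -4) = -1*10 - 1*(-4) = -10 + 4 = -6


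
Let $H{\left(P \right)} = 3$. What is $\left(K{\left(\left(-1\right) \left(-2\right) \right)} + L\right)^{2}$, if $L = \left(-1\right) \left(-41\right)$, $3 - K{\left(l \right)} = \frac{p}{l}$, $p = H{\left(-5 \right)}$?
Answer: $\frac{7225}{4} \approx 1806.3$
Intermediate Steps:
$p = 3$
$K{\left(l \right)} = 3 - \frac{3}{l}$
$L = 41$
$\left(K{\left(\left(-1\right) \left(-2\right) \right)} + L\right)^{2} = \left(\left(3 - \frac{3}{\left(-1\right) \left(-2\right)}\right) + 41\right)^{2} = \left(\left(3 - \frac{3}{2}\right) + 41\right)^{2} = \left(\frac{3}{2} + 41\right)^{2} = \left(\frac{85}{2}\right)^{2} = \frac{7225}{4}$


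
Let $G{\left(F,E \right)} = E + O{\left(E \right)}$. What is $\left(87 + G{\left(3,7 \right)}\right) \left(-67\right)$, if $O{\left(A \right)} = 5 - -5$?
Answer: $-6968$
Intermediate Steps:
$O{\left(A \right)} = 10$ ($O{\left(A \right)} = 5 + 5 = 10$)
$G{\left(F,E \right)} = 10 + E$ ($G{\left(F,E \right)} = E + 10 = 10 + E$)
$\left(87 + G{\left(3,7 \right)}\right) \left(-67\right) = \left(87 + \left(10 + 7\right)\right) \left(-67\right) = \left(87 + 17\right) \left(-67\right) = 104 \left(-67\right) = -6968$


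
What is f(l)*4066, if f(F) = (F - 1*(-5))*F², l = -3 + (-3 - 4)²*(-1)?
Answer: -516739808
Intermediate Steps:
l = -52 (l = -3 + (-7)²*(-1) = -3 + 49*(-1) = -3 - 49 = -52)
f(F) = F²*(5 + F) (f(F) = (F + 5)*F² = (5 + F)*F² = F²*(5 + F))
f(l)*4066 = ((-52)²*(5 - 52))*4066 = (2704*(-47))*4066 = -127088*4066 = -516739808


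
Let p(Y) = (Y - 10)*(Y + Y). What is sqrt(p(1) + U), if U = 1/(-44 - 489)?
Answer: I*sqrt(5114135)/533 ≈ 4.2429*I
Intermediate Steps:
p(Y) = 2*Y*(-10 + Y) (p(Y) = (-10 + Y)*(2*Y) = 2*Y*(-10 + Y))
U = -1/533 (U = 1/(-533) = -1/533 ≈ -0.0018762)
sqrt(p(1) + U) = sqrt(2*1*(-10 + 1) - 1/533) = sqrt(2*1*(-9) - 1/533) = sqrt(-18 - 1/533) = sqrt(-9595/533) = I*sqrt(5114135)/533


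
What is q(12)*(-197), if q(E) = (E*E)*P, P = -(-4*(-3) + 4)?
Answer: 453888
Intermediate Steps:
P = -16 (P = -(12 + 4) = -1*16 = -16)
q(E) = -16*E² (q(E) = (E*E)*(-16) = E²*(-16) = -16*E²)
q(12)*(-197) = -16*12²*(-197) = -16*144*(-197) = -2304*(-197) = 453888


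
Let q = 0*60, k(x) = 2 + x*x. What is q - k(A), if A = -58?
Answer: -3366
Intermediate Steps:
k(x) = 2 + x**2
q = 0
q - k(A) = 0 - (2 + (-58)**2) = 0 - (2 + 3364) = 0 - 1*3366 = 0 - 3366 = -3366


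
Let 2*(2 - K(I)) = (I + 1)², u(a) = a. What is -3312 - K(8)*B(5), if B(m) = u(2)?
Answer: -3235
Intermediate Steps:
B(m) = 2
K(I) = 2 - (1 + I)²/2 (K(I) = 2 - (I + 1)²/2 = 2 - (1 + I)²/2)
-3312 - K(8)*B(5) = -3312 - (2 - (1 + 8)²/2)*2 = -3312 - (2 - ½*9²)*2 = -3312 - (2 - ½*81)*2 = -3312 - (2 - 81/2)*2 = -3312 - (-77)*2/2 = -3312 - 1*(-77) = -3312 + 77 = -3235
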